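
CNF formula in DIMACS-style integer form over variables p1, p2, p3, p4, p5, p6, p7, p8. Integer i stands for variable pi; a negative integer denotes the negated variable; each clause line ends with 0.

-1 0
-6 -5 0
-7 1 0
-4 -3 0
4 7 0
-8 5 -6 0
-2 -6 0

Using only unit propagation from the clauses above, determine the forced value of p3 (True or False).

False

Unit clause (NOT p1) sets p1 = False.
(NOT p7 OR p1) with p1 = False leaves only NOT p7, so p7 = False.
In (p7 OR p4), p7 is now false; p4 must hold, so p4 = True.
From (NOT p4 OR NOT p3) and p4 = True: p3 = False.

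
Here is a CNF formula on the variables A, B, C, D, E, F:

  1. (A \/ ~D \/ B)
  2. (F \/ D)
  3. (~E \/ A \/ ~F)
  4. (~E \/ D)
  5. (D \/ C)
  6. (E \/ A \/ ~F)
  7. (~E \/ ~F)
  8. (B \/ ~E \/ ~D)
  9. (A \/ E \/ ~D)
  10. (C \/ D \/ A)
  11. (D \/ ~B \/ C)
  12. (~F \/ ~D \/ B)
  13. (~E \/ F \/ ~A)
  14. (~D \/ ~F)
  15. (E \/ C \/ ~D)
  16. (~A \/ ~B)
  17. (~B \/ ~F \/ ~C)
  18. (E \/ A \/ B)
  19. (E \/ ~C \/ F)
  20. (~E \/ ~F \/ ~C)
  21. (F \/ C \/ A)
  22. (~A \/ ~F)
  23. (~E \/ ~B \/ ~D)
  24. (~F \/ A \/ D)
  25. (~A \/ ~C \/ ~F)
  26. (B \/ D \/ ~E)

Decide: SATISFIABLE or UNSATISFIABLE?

UNSATISFIABLE

D = True:
  E = True:
    propagation gives B=True; an empty clause results — contradiction.
  E = False:
    propagation gives A=True, C=True; an empty clause results — contradiction.
D = False:
  propagation gives F=True, E=False, C=True, A=True; an empty clause results — contradiction.
Every branch closes, so no satisfying assignment exists.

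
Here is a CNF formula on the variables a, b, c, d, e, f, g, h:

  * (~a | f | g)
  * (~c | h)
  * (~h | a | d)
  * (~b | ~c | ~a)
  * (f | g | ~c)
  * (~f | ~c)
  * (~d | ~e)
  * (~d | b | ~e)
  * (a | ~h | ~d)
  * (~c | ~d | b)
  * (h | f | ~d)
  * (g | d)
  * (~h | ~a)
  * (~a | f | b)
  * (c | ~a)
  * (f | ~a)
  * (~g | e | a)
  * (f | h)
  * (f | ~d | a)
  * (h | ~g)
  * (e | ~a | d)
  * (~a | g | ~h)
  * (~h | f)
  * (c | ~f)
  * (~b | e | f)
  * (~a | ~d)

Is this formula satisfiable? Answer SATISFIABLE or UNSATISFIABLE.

UNSATISFIABLE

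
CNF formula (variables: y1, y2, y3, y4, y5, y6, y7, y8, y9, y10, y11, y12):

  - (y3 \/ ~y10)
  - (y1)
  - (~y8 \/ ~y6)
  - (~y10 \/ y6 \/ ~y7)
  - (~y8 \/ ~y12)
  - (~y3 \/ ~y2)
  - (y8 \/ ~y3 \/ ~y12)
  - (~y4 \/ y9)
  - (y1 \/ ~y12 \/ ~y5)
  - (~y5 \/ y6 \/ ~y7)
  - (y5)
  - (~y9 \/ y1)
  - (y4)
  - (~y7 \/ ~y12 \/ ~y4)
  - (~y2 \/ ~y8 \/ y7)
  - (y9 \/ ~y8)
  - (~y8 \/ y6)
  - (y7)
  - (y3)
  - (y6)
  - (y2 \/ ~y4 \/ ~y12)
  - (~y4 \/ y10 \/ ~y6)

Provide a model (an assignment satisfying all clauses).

y1=True  y2=False  y3=True  y4=True  y5=True  y6=True  y7=True  y8=False  y9=True  y10=True  y11=True  y12=False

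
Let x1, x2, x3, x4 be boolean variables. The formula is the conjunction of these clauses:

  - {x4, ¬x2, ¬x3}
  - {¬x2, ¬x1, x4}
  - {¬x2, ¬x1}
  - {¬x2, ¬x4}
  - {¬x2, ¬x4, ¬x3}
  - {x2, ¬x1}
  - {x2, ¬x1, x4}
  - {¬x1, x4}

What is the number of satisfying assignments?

The models are:
  x1=F x2=F x3=F x4=F
  x1=F x2=F x3=F x4=T
  x1=F x2=F x3=T x4=F
  x1=F x2=F x3=T x4=T
  x1=F x2=T x3=F x4=F
That's 5 in total.

5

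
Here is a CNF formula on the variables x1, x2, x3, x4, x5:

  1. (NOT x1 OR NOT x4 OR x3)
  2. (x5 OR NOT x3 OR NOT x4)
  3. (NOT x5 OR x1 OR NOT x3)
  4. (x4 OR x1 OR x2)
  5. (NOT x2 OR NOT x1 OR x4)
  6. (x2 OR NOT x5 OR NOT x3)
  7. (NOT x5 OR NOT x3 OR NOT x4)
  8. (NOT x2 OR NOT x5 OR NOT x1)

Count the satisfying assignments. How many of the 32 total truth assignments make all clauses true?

10

Case analysis on x1 and x3:
  x1=1, x3=1: remaining (x2,x4,x5) ∈ {(0,0,0)} — 1.
  x1=1, x3=0: remaining (x2,x4,x5) ∈ {(0,0,0); (0,0,1)} — 2.
  x1=0, x3=1: remaining (x2,x4,x5) ∈ {(1,0,0)} — 1.
  x1=0, x3=0: x5 free; 3 ways for (x2,x4) × 2^1 = 6.
Total: 1 + 2 + 1 + 6 = 10.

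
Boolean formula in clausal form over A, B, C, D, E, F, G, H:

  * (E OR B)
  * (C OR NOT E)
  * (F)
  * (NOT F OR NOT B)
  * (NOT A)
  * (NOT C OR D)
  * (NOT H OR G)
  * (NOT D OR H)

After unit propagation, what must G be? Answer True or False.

Unit clause (F) sets F = True.
From (NOT F OR NOT B) and F = True: B = False.
From (E OR B) and B = False: E = True.
From (NOT E OR C) and E = True: C = True.
(NOT A) is a unit clause: A = False.
(D OR NOT C) with C = True leaves only D, so D = True.
(H OR NOT D): since D = True, the clause reduces to (H). H = True.
From (NOT H OR G) and H = True: G = True.

True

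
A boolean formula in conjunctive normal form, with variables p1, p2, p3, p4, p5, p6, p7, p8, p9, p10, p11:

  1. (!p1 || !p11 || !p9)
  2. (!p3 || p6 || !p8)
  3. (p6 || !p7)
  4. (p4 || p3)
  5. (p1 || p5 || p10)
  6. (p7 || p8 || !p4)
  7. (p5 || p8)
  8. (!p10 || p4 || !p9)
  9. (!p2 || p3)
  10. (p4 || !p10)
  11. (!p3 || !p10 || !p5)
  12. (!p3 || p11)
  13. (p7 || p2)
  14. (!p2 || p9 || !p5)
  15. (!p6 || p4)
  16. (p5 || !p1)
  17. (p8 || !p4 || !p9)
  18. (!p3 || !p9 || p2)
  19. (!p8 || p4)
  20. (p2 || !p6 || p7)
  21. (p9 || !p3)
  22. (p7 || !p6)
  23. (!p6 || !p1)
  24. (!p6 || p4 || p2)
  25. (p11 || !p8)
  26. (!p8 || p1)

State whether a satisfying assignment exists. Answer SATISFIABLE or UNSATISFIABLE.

SATISFIABLE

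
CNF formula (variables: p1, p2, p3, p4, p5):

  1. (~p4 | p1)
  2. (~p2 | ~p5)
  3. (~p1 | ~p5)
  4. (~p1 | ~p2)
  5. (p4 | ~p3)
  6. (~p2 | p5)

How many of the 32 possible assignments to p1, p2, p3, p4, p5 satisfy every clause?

5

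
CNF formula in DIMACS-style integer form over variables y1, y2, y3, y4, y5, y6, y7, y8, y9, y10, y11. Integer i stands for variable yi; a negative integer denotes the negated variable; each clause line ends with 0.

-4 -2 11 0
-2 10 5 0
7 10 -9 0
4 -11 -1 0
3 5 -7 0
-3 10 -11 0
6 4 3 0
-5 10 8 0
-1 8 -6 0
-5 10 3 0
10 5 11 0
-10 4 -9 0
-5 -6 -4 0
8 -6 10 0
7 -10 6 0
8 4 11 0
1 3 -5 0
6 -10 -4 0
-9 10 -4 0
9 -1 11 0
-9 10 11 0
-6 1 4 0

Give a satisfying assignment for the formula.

Pure literal: y2 appears only negated; assign y2 = False.
Pure literal: y8 appears only positively; assign y8 = True.
Set y1 = False and propagate.
The remaining clauses are satisfied by y3 = True, y4 = False, y5 = True, y6 = False, y7 = False, y9 = False, y10 = False, y11 = False.
Every clause has at least one true literal under this assignment.

y1=F, y2=F, y3=T, y4=F, y5=T, y6=F, y7=F, y8=T, y9=F, y10=F, y11=F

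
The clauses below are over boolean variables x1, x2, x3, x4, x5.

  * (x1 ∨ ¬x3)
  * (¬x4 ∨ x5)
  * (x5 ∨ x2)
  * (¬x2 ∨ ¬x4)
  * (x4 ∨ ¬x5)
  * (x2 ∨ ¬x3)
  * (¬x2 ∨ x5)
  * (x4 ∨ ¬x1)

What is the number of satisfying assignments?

2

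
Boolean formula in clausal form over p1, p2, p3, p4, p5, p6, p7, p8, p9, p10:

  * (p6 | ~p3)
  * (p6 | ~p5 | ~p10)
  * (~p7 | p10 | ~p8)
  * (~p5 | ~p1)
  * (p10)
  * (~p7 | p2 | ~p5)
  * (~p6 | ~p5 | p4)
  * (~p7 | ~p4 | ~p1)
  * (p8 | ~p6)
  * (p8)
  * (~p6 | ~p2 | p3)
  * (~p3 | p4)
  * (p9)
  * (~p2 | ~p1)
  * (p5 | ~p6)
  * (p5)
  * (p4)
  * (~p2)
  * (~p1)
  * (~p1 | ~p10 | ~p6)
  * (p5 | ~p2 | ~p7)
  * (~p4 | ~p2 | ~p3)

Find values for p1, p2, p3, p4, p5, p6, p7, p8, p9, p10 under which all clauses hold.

p1 = False, p2 = False, p3 = False, p4 = True, p5 = True, p6 = True, p7 = False, p8 = True, p9 = True, p10 = True

Unit propagation: (p10) forces p10 = True.
Unit propagation: (p8) forces p8 = True.
The clause (p9) is unit: p9 must be True.
(p5) is a unit clause, so p5 = True.
Unit propagation: (p6) forces p6 = True.
The clause (~p1) is unit: p1 must be False.
The clause (p4) is unit: p4 must be True.
The clause (~p2) is unit: p2 must be False.
Unit propagation: (~p7) forces p7 = False.
p3 is now unconstrained; take p3 = False.
Check each clause:
  1. (p6 | ~p3) — ~p3 is true.
  2. (~p10 | ~p5 | p6) — p6 is true.
  3. (~p7 | ~p8 | p10) — ~p7 is true.
  4. (~p5 | ~p1) — ~p1 is true.
  5. (p10) — p10 is true.
  6. (~p7 | ~p5 | p2) — ~p7 is true.
  7. (p4 | ~p6 | ~p5) — p4 is true.
  8. (~p4 | ~p1 | ~p7) — ~p7 is true.
  9. (~p6 | p8) — p8 is true.
  10. (p8) — p8 is true.
  11. (~p6 | p3 | ~p2) — ~p2 is true.
  12. (~p3 | p4) — p4 is true.
  13. (p9) — p9 is true.
  14. (~p2 | ~p1) — ~p1 is true.
  15. (p5 | ~p6) — p5 is true.
  16. (p5) — p5 is true.
  17. (p4) — p4 is true.
  18. (~p2) — ~p2 is true.
  19. (~p1) — ~p1 is true.
  20. (~p10 | ~p6 | ~p1) — ~p1 is true.
  21. (p5 | ~p7 | ~p2) — ~p7 is true.
  22. (~p3 | ~p4 | ~p2) — ~p3 is true.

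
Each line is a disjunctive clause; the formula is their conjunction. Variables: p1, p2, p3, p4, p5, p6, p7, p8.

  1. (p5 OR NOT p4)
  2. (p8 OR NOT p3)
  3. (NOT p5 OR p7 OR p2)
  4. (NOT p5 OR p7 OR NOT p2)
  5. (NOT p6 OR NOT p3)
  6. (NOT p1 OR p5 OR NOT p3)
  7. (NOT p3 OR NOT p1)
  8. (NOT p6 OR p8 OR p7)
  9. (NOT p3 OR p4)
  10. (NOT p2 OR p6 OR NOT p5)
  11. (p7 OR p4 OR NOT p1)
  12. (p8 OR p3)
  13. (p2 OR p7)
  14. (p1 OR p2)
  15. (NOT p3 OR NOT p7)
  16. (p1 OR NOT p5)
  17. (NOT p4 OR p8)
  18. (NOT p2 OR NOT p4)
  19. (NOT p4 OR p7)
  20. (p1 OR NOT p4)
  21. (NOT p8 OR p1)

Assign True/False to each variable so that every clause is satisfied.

p1=1, p2=1, p3=0, p4=0, p5=1, p6=1, p7=1, p8=1

Check each clause:
  1. (NOT p4 OR p5) — NOT p4 is true.
  2. (p8 OR NOT p3) — p8 is true.
  3. (p7 OR NOT p5 OR p2) — p2 is true.
  4. (NOT p5 OR p7 OR NOT p2) — p7 is true.
  5. (NOT p6 OR NOT p3) — NOT p3 is true.
  6. (NOT p1 OR NOT p3 OR p5) — NOT p3 is true.
  7. (NOT p1 OR NOT p3) — NOT p3 is true.
  8. (NOT p6 OR p7 OR p8) — p8 is true.
  9. (NOT p3 OR p4) — NOT p3 is true.
  10. (NOT p2 OR p6 OR NOT p5) — p6 is true.
  11. (p7 OR NOT p1 OR p4) — p7 is true.
  12. (p3 OR p8) — p8 is true.
  13. (p2 OR p7) — p2 is true.
  14. (p1 OR p2) — p1 is true.
  15. (NOT p3 OR NOT p7) — NOT p3 is true.
  16. (NOT p5 OR p1) — p1 is true.
  17. (p8 OR NOT p4) — p8 is true.
  18. (NOT p4 OR NOT p2) — NOT p4 is true.
  19. (p7 OR NOT p4) — NOT p4 is true.
  20. (p1 OR NOT p4) — p1 is true.
  21. (NOT p8 OR p1) — p1 is true.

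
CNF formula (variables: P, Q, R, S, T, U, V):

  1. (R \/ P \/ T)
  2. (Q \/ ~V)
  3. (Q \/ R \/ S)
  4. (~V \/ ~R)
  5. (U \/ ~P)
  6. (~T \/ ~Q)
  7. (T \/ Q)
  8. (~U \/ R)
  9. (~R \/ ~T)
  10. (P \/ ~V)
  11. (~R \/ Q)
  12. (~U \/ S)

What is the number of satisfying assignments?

The models are:
  P=0 Q=0 R=0 S=1 T=1 U=0 V=0
  P=0 Q=1 R=1 S=0 T=0 U=0 V=0
  P=0 Q=1 R=1 S=1 T=0 U=0 V=0
  P=0 Q=1 R=1 S=1 T=0 U=1 V=0
  P=1 Q=1 R=1 S=1 T=0 U=1 V=0
Count: 5.

5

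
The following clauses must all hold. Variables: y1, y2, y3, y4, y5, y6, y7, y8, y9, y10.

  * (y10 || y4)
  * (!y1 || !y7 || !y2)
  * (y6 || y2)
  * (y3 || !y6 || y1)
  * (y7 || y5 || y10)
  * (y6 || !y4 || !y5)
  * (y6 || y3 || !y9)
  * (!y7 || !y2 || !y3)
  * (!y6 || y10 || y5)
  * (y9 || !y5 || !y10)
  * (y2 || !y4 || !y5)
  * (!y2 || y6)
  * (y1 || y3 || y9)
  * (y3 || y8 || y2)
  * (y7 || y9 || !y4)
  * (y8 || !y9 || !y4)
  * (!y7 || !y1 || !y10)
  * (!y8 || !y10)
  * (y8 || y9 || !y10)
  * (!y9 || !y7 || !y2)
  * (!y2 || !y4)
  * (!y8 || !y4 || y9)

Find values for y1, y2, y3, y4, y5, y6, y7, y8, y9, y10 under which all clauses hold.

Branch on y1: take y1 = False.
For the remaining variables, y2 = False, y3 = True, y4 = False, y5 = True, y6 = True, y7 = True, y8 = False, y9 = True, y10 = True works.
Every clause has at least one true literal under this assignment.
Check each clause:
  1. (y4 || y10) — y10 is true.
  2. (!y2 || !y7 || !y1) — !y2 is true.
  3. (y6 || y2) — y6 is true.
  4. (y1 || !y6 || y3) — y3 is true.
  5. (y7 || y5 || y10) — y10 is true.
  6. (!y4 || y6 || !y5) — !y4 is true.
  7. (y3 || !y9 || y6) — y3 is true.
  8. (!y3 || !y7 || !y2) — !y2 is true.
  9. (y10 || !y6 || y5) — y10 is true.
  10. (!y5 || !y10 || y9) — y9 is true.
  11. (!y5 || !y4 || y2) — !y4 is true.
  12. (!y2 || y6) — y6 is true.
  13. (y9 || y1 || y3) — y9 is true.
  14. (y8 || y3 || y2) — y3 is true.
  15. (!y4 || y7 || y9) — y9 is true.
  16. (!y4 || !y9 || y8) — !y4 is true.
  17. (!y10 || !y7 || !y1) — !y1 is true.
  18. (!y10 || !y8) — !y8 is true.
  19. (y9 || y8 || !y10) — y9 is true.
  20. (!y9 || !y7 || !y2) — !y2 is true.
  21. (!y2 || !y4) — !y4 is true.
  22. (!y4 || !y8 || y9) — !y8 is true.

y1=False, y2=False, y3=True, y4=False, y5=True, y6=True, y7=True, y8=False, y9=True, y10=True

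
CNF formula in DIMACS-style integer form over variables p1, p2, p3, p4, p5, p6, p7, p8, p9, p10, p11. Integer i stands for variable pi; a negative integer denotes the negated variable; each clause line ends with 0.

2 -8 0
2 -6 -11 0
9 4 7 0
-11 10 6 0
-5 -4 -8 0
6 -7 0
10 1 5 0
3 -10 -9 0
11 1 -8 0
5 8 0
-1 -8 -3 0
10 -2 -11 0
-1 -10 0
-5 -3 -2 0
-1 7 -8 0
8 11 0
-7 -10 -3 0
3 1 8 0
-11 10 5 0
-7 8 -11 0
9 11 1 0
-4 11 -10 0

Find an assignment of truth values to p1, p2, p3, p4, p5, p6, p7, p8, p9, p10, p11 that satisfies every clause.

Set p1 = False and propagate.
Set p2 = True and propagate.
Branch on p3: take p3 = True.
  then p5 is forced to False.
  then p10 is forced to True.
  then p8 is forced to True.
  then p11 is forced to True.
  then p7 is forced to False.
For the remaining variables, p4 = True, p6 = False, p9 = False works.

p1 = 0, p2 = 1, p3 = 1, p4 = 1, p5 = 0, p6 = 0, p7 = 0, p8 = 1, p9 = 0, p10 = 1, p11 = 1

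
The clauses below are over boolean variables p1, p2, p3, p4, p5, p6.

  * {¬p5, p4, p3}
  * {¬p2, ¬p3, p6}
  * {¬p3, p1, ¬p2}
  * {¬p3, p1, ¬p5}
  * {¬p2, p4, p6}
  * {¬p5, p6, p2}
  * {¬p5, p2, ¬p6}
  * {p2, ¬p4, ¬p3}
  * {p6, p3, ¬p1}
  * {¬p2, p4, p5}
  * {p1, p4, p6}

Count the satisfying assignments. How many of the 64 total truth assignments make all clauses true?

17

Split on p2, then p3.
  p2=1, p3=1: remaining (p1,p4,p5,p6) ∈ {(1,0,1,1); (1,1,0,1); (1,1,1,1)} — 3.
  p2=1, p3=0: p5 free; 3 ways for (p1,p4,p6) × 2^1 = 6.
  p2=0, p3=1: remaining (p1,p4,p5,p6) ∈ {(0,0,0,1); (1,0,0,0); (1,0,0,1)} — 3.
  p2=0, p3=0: 5 of the 16 assignments to (p1,p4,p5,p6) work.
Total: 3 + 6 + 3 + 5 = 17.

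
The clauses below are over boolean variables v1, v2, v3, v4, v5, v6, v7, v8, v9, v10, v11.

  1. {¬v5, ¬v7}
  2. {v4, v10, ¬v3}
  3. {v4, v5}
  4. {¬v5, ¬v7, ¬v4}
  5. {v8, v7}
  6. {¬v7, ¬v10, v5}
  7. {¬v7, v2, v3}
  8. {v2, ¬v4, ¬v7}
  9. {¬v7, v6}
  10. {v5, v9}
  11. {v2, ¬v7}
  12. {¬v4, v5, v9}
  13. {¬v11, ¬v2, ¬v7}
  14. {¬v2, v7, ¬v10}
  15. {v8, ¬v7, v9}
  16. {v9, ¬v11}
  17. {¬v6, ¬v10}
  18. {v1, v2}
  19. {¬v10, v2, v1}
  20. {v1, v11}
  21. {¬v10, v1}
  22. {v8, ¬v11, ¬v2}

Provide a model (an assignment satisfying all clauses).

v1 = T, v2 = T, v3 = F, v4 = T, v5 = T, v6 = F, v7 = F, v8 = T, v9 = F, v10 = F, v11 = F

v1 occurs only positively in the remaining clauses — set v1 = True.
v8 occurs only positively in the remaining clauses — set v8 = True.
Set v2 = True and propagate.
Set v3 = False and propagate.
For the remaining variables, v4 = True, v5 = True, v6 = False, v7 = False, v9 = False, v10 = False, v11 = False works.
Every clause has at least one true literal under this assignment.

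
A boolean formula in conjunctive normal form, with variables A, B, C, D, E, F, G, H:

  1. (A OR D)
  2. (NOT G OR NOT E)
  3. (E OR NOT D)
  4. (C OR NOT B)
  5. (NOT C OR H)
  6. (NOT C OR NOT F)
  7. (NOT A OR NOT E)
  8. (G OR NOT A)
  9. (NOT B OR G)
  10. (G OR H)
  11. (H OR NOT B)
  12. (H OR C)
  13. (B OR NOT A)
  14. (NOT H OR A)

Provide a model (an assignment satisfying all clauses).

F occurs only negated in the remaining clauses — set F = False.
Branch on A: take A = True.
  then E is forced to False.
  then D is forced to False.
  then G is forced to True.
  then B is forced to True.
  then C is forced to True.
  then H is forced to True.

A=T, B=T, C=T, D=F, E=F, F=F, G=T, H=T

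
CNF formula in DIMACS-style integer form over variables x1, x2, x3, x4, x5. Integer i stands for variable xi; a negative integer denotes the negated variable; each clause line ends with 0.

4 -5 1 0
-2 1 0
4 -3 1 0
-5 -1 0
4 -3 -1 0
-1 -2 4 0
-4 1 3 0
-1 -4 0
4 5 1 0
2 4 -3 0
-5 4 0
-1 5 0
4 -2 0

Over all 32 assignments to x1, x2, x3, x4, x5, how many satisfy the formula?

2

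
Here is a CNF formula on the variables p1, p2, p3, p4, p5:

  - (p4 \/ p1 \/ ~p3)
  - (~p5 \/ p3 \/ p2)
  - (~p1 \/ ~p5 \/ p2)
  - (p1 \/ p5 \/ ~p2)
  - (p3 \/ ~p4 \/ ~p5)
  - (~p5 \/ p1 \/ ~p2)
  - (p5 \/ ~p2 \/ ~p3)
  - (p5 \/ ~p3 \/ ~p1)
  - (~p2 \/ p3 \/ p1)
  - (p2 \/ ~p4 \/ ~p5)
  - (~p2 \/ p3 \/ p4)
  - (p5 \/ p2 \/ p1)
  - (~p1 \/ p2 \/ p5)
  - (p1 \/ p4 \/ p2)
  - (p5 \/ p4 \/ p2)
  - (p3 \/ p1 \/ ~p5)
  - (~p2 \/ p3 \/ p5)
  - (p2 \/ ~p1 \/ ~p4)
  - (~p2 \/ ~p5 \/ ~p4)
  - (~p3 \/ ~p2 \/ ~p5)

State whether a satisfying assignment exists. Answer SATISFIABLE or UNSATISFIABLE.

p2 = True:
  p3 = True:
    propagation gives p5=True; an empty clause results — contradiction.
  p3 = False:
    propagation gives p1=True, p4=True, p5=False; an empty clause results — contradiction.
p2 = False:
  p5 = True:
    propagation gives p3=True, p1=False, p4=True; an empty clause results — contradiction.
  p5 = False:
    propagation gives p1=True; an empty clause results — contradiction.
Every branch closes, so no satisfying assignment exists.

UNSATISFIABLE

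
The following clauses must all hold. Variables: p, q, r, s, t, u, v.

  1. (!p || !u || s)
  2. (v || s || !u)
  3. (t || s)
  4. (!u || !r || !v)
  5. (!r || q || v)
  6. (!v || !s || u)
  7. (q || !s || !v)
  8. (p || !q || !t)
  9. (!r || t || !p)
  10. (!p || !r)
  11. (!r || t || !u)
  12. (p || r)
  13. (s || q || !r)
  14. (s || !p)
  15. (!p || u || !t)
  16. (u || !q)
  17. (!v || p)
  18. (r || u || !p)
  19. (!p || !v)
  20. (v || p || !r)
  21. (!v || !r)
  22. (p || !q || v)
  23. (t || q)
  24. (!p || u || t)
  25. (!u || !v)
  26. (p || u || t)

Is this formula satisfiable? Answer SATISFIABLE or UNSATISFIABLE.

Set p = True and propagate.
  then r is forced to False.
  then s is forced to True.
  then u is forced to True.
  then v is forced to False.
For the remaining variables, q = True, t = False works.
Every clause has at least one true literal under this assignment.
So p = True, q = True, r = False, s = True, t = False, u = True, v = False is a satisfying assignment.

SATISFIABLE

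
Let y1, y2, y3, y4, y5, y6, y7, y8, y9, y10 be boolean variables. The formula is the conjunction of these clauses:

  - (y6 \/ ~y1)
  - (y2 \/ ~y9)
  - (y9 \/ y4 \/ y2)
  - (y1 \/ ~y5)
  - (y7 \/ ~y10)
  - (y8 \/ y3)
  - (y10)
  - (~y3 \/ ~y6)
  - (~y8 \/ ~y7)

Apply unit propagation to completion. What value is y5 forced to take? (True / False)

(y10) stands alone — y10 = True.
(~y10 \/ y7): since y10 = True, the clause reduces to (y7). y7 = True.
From (~y7 \/ ~y8) and y7 = True: y8 = False.
(y3 \/ y8): since y8 = False, the clause reduces to (y3). y3 = True.
From (~y3 \/ ~y6) and y3 = True: y6 = False.
(~y1 \/ y6): since y6 = False, the clause reduces to (~y1). y1 = False.
From (y1 \/ ~y5) and y1 = False: y5 = False.

False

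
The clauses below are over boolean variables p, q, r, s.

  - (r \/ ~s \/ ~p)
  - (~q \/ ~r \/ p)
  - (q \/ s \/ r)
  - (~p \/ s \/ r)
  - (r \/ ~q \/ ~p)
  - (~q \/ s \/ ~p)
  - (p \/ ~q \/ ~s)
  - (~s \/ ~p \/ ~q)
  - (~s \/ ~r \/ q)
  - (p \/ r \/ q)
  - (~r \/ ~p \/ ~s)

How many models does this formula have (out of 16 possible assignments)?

3

The models are:
  p=0 q=0 r=1 s=0
  p=0 q=1 r=0 s=0
  p=1 q=0 r=1 s=0
Count: 3.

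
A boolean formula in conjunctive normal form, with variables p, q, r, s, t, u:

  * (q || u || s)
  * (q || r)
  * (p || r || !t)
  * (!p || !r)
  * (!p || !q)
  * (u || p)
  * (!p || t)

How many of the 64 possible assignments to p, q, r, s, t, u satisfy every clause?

Case analysis on p and q:
  p=1, q=1: a clause becomes empty — 0.
  p=1, q=0: a clause becomes empty — 0.
  p=0, q=1: s free; 3 ways for (r,t,u) × 2^1 = 6.
  p=0, q=0: remaining (r,s,t,u) ∈ {(1,0,0,1); (1,0,1,1); (1,1,0,1); (1,1,1,1)} — 4.
Total: 0 + 0 + 6 + 4 = 10.

10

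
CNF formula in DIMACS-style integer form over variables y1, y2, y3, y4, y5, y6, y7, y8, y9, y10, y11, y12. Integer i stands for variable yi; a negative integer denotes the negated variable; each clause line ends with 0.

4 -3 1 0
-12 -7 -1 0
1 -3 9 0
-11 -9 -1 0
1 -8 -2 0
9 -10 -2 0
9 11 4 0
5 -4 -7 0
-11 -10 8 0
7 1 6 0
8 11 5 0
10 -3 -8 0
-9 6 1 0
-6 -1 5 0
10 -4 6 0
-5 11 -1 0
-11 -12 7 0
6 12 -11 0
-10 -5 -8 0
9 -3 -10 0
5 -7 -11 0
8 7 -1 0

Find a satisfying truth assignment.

y1=0  y2=0  y3=0  y4=1  y5=1  y6=1  y7=0  y8=0  y9=1  y10=1  y11=0  y12=0

Check each clause:
  1. (y1 \/ ~y3 \/ y4) — y4 is true.
  2. (~y12 \/ ~y1 \/ ~y7) — ~y7 is true.
  3. (y9 \/ y1 \/ ~y3) — ~y3 is true.
  4. (~y11 \/ ~y9 \/ ~y1) — ~y11 is true.
  5. (~y2 \/ ~y8 \/ y1) — ~y8 is true.
  6. (y9 \/ ~y10 \/ ~y2) — y9 is true.
  7. (y9 \/ y11 \/ y4) — y9 is true.
  8. (~y4 \/ y5 \/ ~y7) — ~y7 is true.
  9. (y8 \/ ~y11 \/ ~y10) — ~y11 is true.
  10. (y6 \/ y7 \/ y1) — y6 is true.
  11. (y8 \/ y5 \/ y11) — y5 is true.
  12. (~y3 \/ ~y8 \/ y10) — ~y8 is true.
  13. (y1 \/ y6 \/ ~y9) — y6 is true.
  14. (y5 \/ ~y1 \/ ~y6) — y5 is true.
  15. (y6 \/ ~y4 \/ y10) — y10 is true.
  16. (~y1 \/ y11 \/ ~y5) — ~y1 is true.
  17. (~y12 \/ y7 \/ ~y11) — ~y12 is true.
  18. (y6 \/ ~y11 \/ y12) — ~y11 is true.
  19. (~y5 \/ ~y8 \/ ~y10) — ~y8 is true.
  20. (~y3 \/ y9 \/ ~y10) — y9 is true.
  21. (y5 \/ ~y11 \/ ~y7) — ~y7 is true.
  22. (y8 \/ y7 \/ ~y1) — ~y1 is true.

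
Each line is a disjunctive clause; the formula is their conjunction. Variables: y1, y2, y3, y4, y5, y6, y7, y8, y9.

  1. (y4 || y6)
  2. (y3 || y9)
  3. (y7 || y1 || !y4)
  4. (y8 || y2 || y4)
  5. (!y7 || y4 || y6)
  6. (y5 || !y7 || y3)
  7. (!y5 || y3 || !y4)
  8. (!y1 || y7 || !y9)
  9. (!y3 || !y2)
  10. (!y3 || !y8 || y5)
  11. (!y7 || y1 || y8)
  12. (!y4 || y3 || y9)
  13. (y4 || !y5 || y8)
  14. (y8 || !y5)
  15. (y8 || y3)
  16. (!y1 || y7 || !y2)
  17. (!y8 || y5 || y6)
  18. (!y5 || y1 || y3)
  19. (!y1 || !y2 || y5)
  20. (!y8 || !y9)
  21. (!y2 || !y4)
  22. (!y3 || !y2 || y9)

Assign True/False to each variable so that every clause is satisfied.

y1 = True  y2 = False  y3 = True  y4 = True  y5 = False  y6 = True  y7 = True  y8 = False  y9 = True

Pure literal: y6 appears only positively; assign y6 = True.
Set y1 = True and propagate.
Set y2 = False and propagate.
Try y3 = True.
For the remaining variables, y4 = True, y5 = False, y7 = True, y8 = False, y9 = True works.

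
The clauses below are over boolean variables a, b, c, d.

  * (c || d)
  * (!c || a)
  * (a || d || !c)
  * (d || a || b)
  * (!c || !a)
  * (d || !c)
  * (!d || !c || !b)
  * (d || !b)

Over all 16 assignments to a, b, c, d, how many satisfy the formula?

4

The models are:
  a=0 b=0 c=0 d=1
  a=0 b=1 c=0 d=1
  a=1 b=0 c=0 d=1
  a=1 b=1 c=0 d=1
Count: 4.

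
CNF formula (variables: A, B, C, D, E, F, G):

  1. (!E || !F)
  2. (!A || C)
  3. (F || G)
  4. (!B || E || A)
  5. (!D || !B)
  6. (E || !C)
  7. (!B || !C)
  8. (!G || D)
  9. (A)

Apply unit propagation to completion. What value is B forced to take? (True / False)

(A) is a unit clause: A = True.
In (!A || C), !A is now false; C must hold, so C = True.
(!C || E): since C = True, the clause reduces to (E). E = True.
From (!F || !E) and E = True: F = False.
In (G || F), F is now false; G must hold, so G = True.
From (!B || !C) and C = True: B = False.

False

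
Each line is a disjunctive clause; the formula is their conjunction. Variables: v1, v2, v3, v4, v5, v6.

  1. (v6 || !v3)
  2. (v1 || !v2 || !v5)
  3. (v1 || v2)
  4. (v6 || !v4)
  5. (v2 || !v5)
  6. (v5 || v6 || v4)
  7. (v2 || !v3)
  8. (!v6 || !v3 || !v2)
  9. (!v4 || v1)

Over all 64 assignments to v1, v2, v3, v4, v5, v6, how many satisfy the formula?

Split on v2, then v6.
  v2=T, v6=T: 5 of the 16 assignments to (v1,v3,v4,v5) work.
  v2=T, v6=F: remaining (v1,v3,v4,v5) ∈ {(T,F,F,T)} — 1.
  v2=F, v6=T: remaining (v1,v3,v4,v5) ∈ {(T,F,F,F); (T,F,T,F)} — 2.
  v2=F, v6=F: a clause becomes empty — 0.
Total: 5 + 1 + 2 + 0 = 8.

8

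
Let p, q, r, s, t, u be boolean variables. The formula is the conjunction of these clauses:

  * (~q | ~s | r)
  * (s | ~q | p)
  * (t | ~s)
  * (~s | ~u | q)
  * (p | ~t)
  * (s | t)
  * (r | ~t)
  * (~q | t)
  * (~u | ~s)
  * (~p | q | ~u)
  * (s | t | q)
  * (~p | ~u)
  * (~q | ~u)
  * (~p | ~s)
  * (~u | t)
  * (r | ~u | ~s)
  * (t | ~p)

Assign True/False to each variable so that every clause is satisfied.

r occurs only positively in the remaining clauses — set r = True.
u occurs only negated in the remaining clauses — set u = False.
Try p = True.
  then s is forced to False.
  then t is forced to True.
q is now unconstrained; take q = False.

p=1, q=0, r=1, s=0, t=1, u=0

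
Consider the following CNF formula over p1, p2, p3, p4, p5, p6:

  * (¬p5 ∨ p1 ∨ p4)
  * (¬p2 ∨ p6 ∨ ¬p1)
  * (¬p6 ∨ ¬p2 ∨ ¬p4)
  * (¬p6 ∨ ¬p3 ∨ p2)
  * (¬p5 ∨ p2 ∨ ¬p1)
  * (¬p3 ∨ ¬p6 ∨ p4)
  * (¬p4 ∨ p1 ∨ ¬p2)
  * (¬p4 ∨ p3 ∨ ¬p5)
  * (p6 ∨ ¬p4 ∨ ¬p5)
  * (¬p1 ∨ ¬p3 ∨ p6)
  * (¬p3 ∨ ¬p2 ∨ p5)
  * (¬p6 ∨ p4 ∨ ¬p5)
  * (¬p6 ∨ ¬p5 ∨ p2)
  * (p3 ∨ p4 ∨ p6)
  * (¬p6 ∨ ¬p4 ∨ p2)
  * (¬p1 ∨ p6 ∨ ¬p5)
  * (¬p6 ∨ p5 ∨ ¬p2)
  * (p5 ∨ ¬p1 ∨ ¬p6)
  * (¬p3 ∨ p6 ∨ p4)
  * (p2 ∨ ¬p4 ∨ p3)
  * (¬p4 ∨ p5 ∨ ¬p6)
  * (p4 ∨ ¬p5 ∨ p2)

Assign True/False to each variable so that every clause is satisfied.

Try p1 = False.
Branch on p2: take p2 = False.
Try p3 = False.
  then p4 is forced to False.
  then p5 is forced to False.
  then p6 is forced to True.
Every clause has at least one true literal under this assignment.
Check each clause:
  1. (p4 ∨ ¬p5 ∨ p1) — ¬p5 is true.
  2. (p6 ∨ ¬p1 ∨ ¬p2) — ¬p1 is true.
  3. (¬p2 ∨ ¬p6 ∨ ¬p4) — ¬p4 is true.
  4. (¬p6 ∨ ¬p3 ∨ p2) — ¬p3 is true.
  5. (p2 ∨ ¬p1 ∨ ¬p5) — ¬p5 is true.
  6. (p4 ∨ ¬p3 ∨ ¬p6) — ¬p3 is true.
  7. (¬p4 ∨ ¬p2 ∨ p1) — ¬p4 is true.
  8. (p3 ∨ ¬p4 ∨ ¬p5) — ¬p5 is true.
  9. (¬p5 ∨ p6 ∨ ¬p4) — ¬p5 is true.
  10. (¬p1 ∨ ¬p3 ∨ p6) — ¬p3 is true.
  11. (¬p2 ∨ ¬p3 ∨ p5) — ¬p3 is true.
  12. (p4 ∨ ¬p6 ∨ ¬p5) — ¬p5 is true.
  13. (¬p5 ∨ ¬p6 ∨ p2) — ¬p5 is true.
  14. (p3 ∨ p4 ∨ p6) — p6 is true.
  15. (¬p4 ∨ ¬p6 ∨ p2) — ¬p4 is true.
  16. (¬p5 ∨ ¬p1 ∨ p6) — ¬p5 is true.
  17. (¬p2 ∨ p5 ∨ ¬p6) — ¬p2 is true.
  18. (p5 ∨ ¬p6 ∨ ¬p1) — ¬p1 is true.
  19. (p6 ∨ p4 ∨ ¬p3) — ¬p3 is true.
  20. (p2 ∨ p3 ∨ ¬p4) — ¬p4 is true.
  21. (¬p4 ∨ p5 ∨ ¬p6) — ¬p4 is true.
  22. (p4 ∨ ¬p5 ∨ p2) — ¬p5 is true.

p1=0  p2=0  p3=0  p4=0  p5=0  p6=1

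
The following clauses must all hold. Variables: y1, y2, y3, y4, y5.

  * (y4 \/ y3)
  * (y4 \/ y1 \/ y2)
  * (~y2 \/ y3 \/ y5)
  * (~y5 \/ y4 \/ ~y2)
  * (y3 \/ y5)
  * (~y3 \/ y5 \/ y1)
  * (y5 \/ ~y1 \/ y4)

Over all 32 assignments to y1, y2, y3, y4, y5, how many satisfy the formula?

11

Split on y5, then y3.
  y5=1, y3=1: 5 of the 8 assignments to (y1,y2,y4) work.
  y5=1, y3=0: remaining (y1,y2,y4) ∈ {(0,0,1); (0,1,1); (1,0,1); (1,1,1)} — 4.
  y5=0, y3=1: remaining (y1,y2,y4) ∈ {(1,0,1); (1,1,1)} — 2.
  y5=0, y3=0: a clause becomes empty — 0.
Total: 5 + 4 + 2 + 0 = 11.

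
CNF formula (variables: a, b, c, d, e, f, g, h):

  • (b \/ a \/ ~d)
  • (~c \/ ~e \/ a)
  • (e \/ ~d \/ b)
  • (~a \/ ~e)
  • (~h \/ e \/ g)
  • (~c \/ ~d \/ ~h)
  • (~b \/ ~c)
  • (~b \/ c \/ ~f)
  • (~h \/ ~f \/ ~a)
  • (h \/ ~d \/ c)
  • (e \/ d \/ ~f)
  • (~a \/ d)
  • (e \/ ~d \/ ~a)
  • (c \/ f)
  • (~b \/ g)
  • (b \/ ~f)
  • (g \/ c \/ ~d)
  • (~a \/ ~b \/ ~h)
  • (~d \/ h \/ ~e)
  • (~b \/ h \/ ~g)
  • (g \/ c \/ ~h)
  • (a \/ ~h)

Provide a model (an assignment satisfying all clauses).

a=F, b=F, c=T, d=F, e=F, f=F, g=T, h=F

Check each clause:
  1. (~d \/ b \/ a) — ~d is true.
  2. (~e \/ a \/ ~c) — ~e is true.
  3. (e \/ b \/ ~d) — ~d is true.
  4. (~e \/ ~a) — ~e is true.
  5. (e \/ g \/ ~h) — ~h is true.
  6. (~h \/ ~c \/ ~d) — ~h is true.
  7. (~b \/ ~c) — ~b is true.
  8. (~b \/ ~f \/ c) — ~f is true.
  9. (~a \/ ~f \/ ~h) — ~h is true.
  10. (h \/ ~d \/ c) — c is true.
  11. (e \/ ~f \/ d) — ~f is true.
  12. (~a \/ d) — ~a is true.
  13. (~a \/ ~d \/ e) — ~d is true.
  14. (f \/ c) — c is true.
  15. (g \/ ~b) — ~b is true.
  16. (~f \/ b) — ~f is true.
  17. (~d \/ c \/ g) — c is true.
  18. (~a \/ ~b \/ ~h) — ~h is true.
  19. (h \/ ~d \/ ~e) — ~e is true.
  20. (h \/ ~b \/ ~g) — ~b is true.
  21. (c \/ g \/ ~h) — ~h is true.
  22. (~h \/ a) — ~h is true.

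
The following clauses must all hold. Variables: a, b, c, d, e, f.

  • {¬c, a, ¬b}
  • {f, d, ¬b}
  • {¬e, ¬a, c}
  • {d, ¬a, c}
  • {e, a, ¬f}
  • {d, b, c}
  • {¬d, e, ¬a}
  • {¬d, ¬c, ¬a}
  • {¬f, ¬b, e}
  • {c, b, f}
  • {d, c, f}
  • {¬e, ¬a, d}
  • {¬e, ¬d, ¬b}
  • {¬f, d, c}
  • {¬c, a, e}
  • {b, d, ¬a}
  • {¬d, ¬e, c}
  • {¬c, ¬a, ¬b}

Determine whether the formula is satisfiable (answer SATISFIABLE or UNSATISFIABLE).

Set a = False and propagate.
For the remaining variables, b = False, c = True, d = True, e = True, f = True works.
So a = F, b = F, c = T, d = T, e = T, f = T is a satisfying assignment.

SATISFIABLE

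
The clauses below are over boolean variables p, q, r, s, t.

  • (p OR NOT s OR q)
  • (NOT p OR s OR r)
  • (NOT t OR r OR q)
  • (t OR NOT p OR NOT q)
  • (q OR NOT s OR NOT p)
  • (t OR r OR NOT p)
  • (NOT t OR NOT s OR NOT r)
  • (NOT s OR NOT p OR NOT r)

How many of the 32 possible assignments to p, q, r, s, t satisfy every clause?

Split on p, then r.
  p=T, r=T: remaining (q,s,t) ∈ {(F,F,F); (F,F,T); (T,F,T)} — 3.
  p=T, r=F: remaining (q,s,t) ∈ {(T,T,T)} — 1.
  p=F, r=T: 5 of the 8 assignments to (q,s,t) work.
  p=F, r=F: 5 of the 8 assignments to (q,s,t) work.
Total: 3 + 1 + 5 + 5 = 14.

14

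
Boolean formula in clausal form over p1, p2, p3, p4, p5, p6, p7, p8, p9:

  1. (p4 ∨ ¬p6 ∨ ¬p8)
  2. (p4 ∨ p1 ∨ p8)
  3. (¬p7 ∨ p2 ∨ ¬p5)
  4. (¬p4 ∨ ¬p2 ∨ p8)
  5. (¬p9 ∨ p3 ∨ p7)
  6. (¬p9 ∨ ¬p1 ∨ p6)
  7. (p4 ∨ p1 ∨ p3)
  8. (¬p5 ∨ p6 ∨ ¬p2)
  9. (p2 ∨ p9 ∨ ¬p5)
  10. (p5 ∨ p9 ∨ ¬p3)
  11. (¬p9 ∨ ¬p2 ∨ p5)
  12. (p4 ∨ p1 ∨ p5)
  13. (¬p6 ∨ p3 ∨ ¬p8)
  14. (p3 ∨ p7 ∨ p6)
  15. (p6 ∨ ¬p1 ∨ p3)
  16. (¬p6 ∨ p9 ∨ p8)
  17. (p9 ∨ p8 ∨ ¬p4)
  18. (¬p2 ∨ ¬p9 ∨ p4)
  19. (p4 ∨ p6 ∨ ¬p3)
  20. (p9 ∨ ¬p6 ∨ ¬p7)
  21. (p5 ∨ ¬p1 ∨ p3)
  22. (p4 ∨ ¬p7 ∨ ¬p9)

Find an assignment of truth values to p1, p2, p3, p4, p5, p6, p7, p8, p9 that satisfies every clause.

p1=False, p2=False, p3=True, p4=True, p5=False, p6=True, p7=False, p8=False, p9=True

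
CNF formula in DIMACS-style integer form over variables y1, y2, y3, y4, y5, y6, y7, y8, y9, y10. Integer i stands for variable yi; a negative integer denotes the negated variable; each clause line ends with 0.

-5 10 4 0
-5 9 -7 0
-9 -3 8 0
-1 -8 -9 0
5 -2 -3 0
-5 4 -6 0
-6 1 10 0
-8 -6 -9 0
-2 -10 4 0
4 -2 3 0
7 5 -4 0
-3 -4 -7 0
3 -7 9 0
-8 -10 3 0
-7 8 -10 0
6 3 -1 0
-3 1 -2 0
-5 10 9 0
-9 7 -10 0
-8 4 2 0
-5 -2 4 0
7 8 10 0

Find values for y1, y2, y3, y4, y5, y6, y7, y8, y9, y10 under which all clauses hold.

y1=F, y2=F, y3=F, y4=T, y5=T, y6=F, y7=F, y8=T, y9=T, y10=F

Try y1 = False.
For the remaining variables, y2 = False, y3 = False, y4 = True, y5 = True, y6 = False, y7 = False, y8 = True, y9 = True, y10 = False works.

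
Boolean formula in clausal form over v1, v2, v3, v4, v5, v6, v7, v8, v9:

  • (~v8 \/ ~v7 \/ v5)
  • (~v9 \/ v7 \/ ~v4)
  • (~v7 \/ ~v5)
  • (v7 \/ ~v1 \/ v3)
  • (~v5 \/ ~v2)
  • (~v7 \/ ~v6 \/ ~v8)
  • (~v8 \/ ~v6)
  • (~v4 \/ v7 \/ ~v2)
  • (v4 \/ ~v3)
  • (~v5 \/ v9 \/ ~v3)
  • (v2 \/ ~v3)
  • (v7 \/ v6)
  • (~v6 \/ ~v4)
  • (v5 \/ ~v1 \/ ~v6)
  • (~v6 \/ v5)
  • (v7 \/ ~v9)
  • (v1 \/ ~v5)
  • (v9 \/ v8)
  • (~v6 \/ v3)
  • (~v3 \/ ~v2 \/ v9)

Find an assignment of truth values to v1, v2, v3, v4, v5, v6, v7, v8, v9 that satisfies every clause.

v1=True, v2=False, v3=False, v4=False, v5=False, v6=False, v7=True, v8=False, v9=True

Check each clause:
  1. (~v8 \/ v5 \/ ~v7) — ~v8 is true.
  2. (v7 \/ ~v4 \/ ~v9) — ~v4 is true.
  3. (~v7 \/ ~v5) — ~v5 is true.
  4. (v7 \/ v3 \/ ~v1) — v7 is true.
  5. (~v2 \/ ~v5) — ~v5 is true.
  6. (~v8 \/ ~v6 \/ ~v7) — ~v8 is true.
  7. (~v6 \/ ~v8) — ~v8 is true.
  8. (~v4 \/ v7 \/ ~v2) — ~v4 is true.
  9. (~v3 \/ v4) — ~v3 is true.
  10. (~v5 \/ v9 \/ ~v3) — v9 is true.
  11. (v2 \/ ~v3) — ~v3 is true.
  12. (v7 \/ v6) — v7 is true.
  13. (~v6 \/ ~v4) — ~v6 is true.
  14. (v5 \/ ~v6 \/ ~v1) — ~v6 is true.
  15. (~v6 \/ v5) — ~v6 is true.
  16. (~v9 \/ v7) — v7 is true.
  17. (~v5 \/ v1) — v1 is true.
  18. (v9 \/ v8) — v9 is true.
  19. (v3 \/ ~v6) — ~v6 is true.
  20. (v9 \/ ~v3 \/ ~v2) — v9 is true.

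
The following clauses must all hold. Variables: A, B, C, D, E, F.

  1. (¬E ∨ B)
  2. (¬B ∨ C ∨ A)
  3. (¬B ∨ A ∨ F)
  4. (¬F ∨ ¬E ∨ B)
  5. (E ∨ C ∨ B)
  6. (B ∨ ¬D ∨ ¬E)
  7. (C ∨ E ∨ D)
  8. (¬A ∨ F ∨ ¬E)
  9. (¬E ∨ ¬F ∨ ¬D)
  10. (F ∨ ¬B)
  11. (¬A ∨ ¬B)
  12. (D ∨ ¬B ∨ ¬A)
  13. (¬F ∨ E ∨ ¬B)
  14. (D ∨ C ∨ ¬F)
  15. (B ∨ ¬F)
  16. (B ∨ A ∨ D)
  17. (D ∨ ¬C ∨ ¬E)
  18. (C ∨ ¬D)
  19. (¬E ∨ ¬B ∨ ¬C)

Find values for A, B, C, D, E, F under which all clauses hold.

A = T, B = F, C = T, D = F, E = F, F = F

Set A = True and propagate.
  then B is forced to False.
  then E is forced to False.
  then C is forced to True.
  then F is forced to False.
D is now unconstrained; take D = False.
Every clause has at least one true literal under this assignment.
Check each clause:
  1. (¬E ∨ B) — ¬E is true.
  2. (¬B ∨ A ∨ C) — A is true.
  3. (A ∨ F ∨ ¬B) — A is true.
  4. (¬E ∨ B ∨ ¬F) — ¬F is true.
  5. (B ∨ E ∨ C) — C is true.
  6. (¬D ∨ B ∨ ¬E) — ¬E is true.
  7. (D ∨ E ∨ C) — C is true.
  8. (¬A ∨ ¬E ∨ F) — ¬E is true.
  9. (¬D ∨ ¬F ∨ ¬E) — ¬F is true.
  10. (¬B ∨ F) — ¬B is true.
  11. (¬A ∨ ¬B) — ¬B is true.
  12. (¬B ∨ ¬A ∨ D) — ¬B is true.
  13. (E ∨ ¬F ∨ ¬B) — ¬F is true.
  14. (C ∨ D ∨ ¬F) — ¬F is true.
  15. (B ∨ ¬F) — ¬F is true.
  16. (B ∨ A ∨ D) — A is true.
  17. (D ∨ ¬C ∨ ¬E) — ¬E is true.
  18. (C ∨ ¬D) — C is true.
  19. (¬E ∨ ¬B ∨ ¬C) — ¬E is true.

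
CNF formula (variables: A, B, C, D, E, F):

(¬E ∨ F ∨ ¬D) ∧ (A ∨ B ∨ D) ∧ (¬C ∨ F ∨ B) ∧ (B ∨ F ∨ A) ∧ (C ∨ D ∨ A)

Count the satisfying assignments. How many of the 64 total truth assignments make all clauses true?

Case analysis on A and B:
  A=T, B=T: C free; 7 ways for (D,E,F) × 2^1 = 14.
  A=T, B=F: 11 of the 16 assignments to (C,D,E,F) work.
  A=F, B=T: 10 of the 16 assignments to (C,D,E,F) work.
  A=F, B=F: remaining (C,D,E,F) ∈ {(F,T,F,T); (F,T,T,T); (T,T,F,T); (T,T,T,T)} — 4.
Total: 14 + 11 + 10 + 4 = 39.

39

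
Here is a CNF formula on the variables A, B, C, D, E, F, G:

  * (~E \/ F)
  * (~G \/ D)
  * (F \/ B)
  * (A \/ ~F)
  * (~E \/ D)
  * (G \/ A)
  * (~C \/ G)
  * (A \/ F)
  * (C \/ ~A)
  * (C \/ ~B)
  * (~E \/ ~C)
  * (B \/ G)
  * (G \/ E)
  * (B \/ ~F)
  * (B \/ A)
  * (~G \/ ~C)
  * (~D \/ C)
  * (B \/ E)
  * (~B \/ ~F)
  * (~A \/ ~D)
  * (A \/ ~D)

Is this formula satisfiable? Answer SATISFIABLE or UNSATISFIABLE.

UNSATISFIABLE

A = True:
  propagation gives C=True, G=True; an empty clause results — contradiction.
A = False:
  propagation gives F=False; an empty clause results — contradiction.
Every branch closes, so no satisfying assignment exists.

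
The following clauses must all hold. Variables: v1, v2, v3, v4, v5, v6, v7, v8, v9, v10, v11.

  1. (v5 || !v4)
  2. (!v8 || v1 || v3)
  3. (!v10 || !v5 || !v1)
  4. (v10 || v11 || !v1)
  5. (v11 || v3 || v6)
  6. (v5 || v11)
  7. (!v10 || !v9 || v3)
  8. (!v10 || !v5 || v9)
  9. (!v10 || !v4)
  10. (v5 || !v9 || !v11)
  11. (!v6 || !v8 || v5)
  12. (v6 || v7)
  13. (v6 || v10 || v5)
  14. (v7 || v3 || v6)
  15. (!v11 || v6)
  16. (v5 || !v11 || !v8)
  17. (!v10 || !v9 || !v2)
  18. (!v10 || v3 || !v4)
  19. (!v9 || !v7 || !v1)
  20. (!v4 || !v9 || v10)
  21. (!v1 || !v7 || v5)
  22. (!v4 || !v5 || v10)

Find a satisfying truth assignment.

v1=False, v2=True, v3=True, v4=False, v5=True, v6=True, v7=True, v8=False, v9=True, v10=False, v11=False

Check each clause:
  1. (v5 || !v4) — !v4 is true.
  2. (!v8 || v3 || v1) — !v8 is true.
  3. (!v1 || !v10 || !v5) — !v10 is true.
  4. (v10 || !v1 || v11) — !v1 is true.
  5. (v11 || v3 || v6) — v3 is true.
  6. (v5 || v11) — v5 is true.
  7. (!v10 || !v9 || v3) — v3 is true.
  8. (!v5 || !v10 || v9) — v9 is true.
  9. (!v10 || !v4) — !v4 is true.
  10. (!v11 || v5 || !v9) — v5 is true.
  11. (v5 || !v6 || !v8) — !v8 is true.
  12. (v6 || v7) — v6 is true.
  13. (v10 || v5 || v6) — v5 is true.
  14. (v3 || v6 || v7) — v3 is true.
  15. (v6 || !v11) — !v11 is true.
  16. (!v8 || v5 || !v11) — !v8 is true.
  17. (!v9 || !v2 || !v10) — !v10 is true.
  18. (!v4 || v3 || !v10) — v3 is true.
  19. (!v1 || !v9 || !v7) — !v1 is true.
  20. (!v9 || !v4 || v10) — !v4 is true.
  21. (!v7 || !v1 || v5) — v5 is true.
  22. (!v5 || !v4 || v10) — !v4 is true.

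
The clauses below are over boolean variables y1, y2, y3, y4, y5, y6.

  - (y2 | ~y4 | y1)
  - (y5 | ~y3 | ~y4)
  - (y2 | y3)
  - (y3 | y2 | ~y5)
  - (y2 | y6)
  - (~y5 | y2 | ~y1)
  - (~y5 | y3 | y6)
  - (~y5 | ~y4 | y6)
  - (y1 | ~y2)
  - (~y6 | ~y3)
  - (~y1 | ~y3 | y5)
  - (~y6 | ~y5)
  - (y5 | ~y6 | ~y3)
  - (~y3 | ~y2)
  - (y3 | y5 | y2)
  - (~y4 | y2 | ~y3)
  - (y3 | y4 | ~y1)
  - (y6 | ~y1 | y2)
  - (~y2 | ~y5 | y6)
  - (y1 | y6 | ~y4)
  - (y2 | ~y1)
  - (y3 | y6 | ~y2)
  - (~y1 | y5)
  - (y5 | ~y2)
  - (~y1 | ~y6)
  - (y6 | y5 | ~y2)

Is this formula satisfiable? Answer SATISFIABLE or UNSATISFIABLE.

UNSATISFIABLE

y2 = True:
  propagation gives y1=True, y3=False, y4=True, y6=True; an empty clause results — contradiction.
y2 = False:
  propagation gives y3=True, y6=True; an empty clause results — contradiction.
Every branch closes, so no satisfying assignment exists.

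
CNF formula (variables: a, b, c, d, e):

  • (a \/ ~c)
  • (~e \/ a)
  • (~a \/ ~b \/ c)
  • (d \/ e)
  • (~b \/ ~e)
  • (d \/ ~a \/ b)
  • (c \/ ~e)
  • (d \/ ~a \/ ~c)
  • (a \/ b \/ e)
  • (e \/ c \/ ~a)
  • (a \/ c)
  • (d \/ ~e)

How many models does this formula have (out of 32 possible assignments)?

The models are:
  a=T b=F c=T d=T e=F
  a=T b=F c=T d=T e=T
  a=T b=T c=T d=T e=F
That's 3 in total.

3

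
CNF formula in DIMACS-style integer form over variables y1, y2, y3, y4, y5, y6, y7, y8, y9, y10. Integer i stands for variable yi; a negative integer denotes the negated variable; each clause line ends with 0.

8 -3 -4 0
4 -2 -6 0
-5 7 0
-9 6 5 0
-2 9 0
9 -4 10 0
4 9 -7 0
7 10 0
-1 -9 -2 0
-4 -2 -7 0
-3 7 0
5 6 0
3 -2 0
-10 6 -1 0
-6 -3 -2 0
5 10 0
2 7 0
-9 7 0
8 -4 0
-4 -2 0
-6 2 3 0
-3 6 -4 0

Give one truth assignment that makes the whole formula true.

y1=F, y2=F, y3=T, y4=T, y5=T, y6=T, y7=T, y8=T, y9=F, y10=T

y1 occurs only negated in the remaining clauses — set y1 = False.
Pure literal: y8 appears only positively; assign y8 = True.
Set y2 = False and propagate.
  then y7 is forced to True.
Try y3 = True.
The remaining clauses are satisfied by y4 = True, y5 = True, y6 = True, y9 = False, y10 = True.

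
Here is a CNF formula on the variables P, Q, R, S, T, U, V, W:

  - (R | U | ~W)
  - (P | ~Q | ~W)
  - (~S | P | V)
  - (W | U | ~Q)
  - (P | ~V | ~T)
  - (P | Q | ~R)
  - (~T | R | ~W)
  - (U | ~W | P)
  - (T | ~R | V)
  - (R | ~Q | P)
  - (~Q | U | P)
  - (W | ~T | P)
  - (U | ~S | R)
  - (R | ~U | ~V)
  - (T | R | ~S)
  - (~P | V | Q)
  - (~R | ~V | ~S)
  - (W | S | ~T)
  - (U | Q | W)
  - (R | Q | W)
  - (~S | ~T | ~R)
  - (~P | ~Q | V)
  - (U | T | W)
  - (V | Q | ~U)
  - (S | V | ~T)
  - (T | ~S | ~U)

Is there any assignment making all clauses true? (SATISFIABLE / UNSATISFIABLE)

SATISFIABLE

Try P = True.
For the remaining variables, Q = True, R = True, S = False, T = False, U = False, V = True, W = True works.
Every clause has at least one true literal under this assignment.
So P=1, Q=1, R=1, S=0, T=0, U=0, V=1, W=1 is a satisfying assignment.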